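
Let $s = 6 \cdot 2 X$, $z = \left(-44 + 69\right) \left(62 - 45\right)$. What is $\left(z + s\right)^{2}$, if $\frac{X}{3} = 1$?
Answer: $212521$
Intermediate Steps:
$X = 3$ ($X = 3 \cdot 1 = 3$)
$z = 425$ ($z = 25 \cdot 17 = 425$)
$s = 36$ ($s = 6 \cdot 2 \cdot 3 = 12 \cdot 3 = 36$)
$\left(z + s\right)^{2} = \left(425 + 36\right)^{2} = 461^{2} = 212521$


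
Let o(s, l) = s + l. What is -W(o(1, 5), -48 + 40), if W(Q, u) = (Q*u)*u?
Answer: -384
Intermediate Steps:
o(s, l) = l + s
W(Q, u) = Q*u²
-W(o(1, 5), -48 + 40) = -(5 + 1)*(-48 + 40)² = -6*(-8)² = -6*64 = -1*384 = -384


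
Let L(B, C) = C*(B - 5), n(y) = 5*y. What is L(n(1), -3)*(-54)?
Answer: 0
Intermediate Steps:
L(B, C) = C*(-5 + B)
L(n(1), -3)*(-54) = -3*(-5 + 5*1)*(-54) = -3*(-5 + 5)*(-54) = -3*0*(-54) = 0*(-54) = 0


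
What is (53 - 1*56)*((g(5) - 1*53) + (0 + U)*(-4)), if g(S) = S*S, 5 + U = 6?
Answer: 96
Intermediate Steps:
U = 1 (U = -5 + 6 = 1)
g(S) = S**2
(53 - 1*56)*((g(5) - 1*53) + (0 + U)*(-4)) = (53 - 1*56)*((5**2 - 1*53) + (0 + 1)*(-4)) = (53 - 56)*((25 - 53) + 1*(-4)) = -3*(-28 - 4) = -3*(-32) = 96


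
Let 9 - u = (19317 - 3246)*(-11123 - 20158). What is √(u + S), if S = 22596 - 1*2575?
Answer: √502736981 ≈ 22422.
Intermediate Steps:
u = 502716960 (u = 9 - (19317 - 3246)*(-11123 - 20158) = 9 - 16071*(-31281) = 9 - 1*(-502716951) = 9 + 502716951 = 502716960)
S = 20021 (S = 22596 - 2575 = 20021)
√(u + S) = √(502716960 + 20021) = √502736981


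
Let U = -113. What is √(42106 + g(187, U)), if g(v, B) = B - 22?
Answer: 47*√19 ≈ 204.87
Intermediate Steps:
g(v, B) = -22 + B
√(42106 + g(187, U)) = √(42106 + (-22 - 113)) = √(42106 - 135) = √41971 = 47*√19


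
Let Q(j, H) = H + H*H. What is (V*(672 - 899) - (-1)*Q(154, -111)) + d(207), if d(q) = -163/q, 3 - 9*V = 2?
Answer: 2522086/207 ≈ 12184.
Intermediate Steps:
V = ⅑ (V = ⅓ - ⅑*2 = ⅓ - 2/9 = ⅑ ≈ 0.11111)
Q(j, H) = H + H²
(V*(672 - 899) - (-1)*Q(154, -111)) + d(207) = ((672 - 899)/9 - (-1)*(-111*(1 - 111))) - 163/207 = ((⅑)*(-227) - (-1)*(-111*(-110))) - 163*1/207 = (-227/9 - (-1)*12210) - 163/207 = (-227/9 - 1*(-12210)) - 163/207 = (-227/9 + 12210) - 163/207 = 109663/9 - 163/207 = 2522086/207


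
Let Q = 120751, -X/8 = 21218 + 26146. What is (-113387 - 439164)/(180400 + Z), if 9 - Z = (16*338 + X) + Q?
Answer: -552551/433162 ≈ -1.2756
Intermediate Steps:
X = -378912 (X = -8*(21218 + 26146) = -8*47364 = -378912)
Z = 252762 (Z = 9 - ((16*338 - 378912) + 120751) = 9 - ((5408 - 378912) + 120751) = 9 - (-373504 + 120751) = 9 - 1*(-252753) = 9 + 252753 = 252762)
(-113387 - 439164)/(180400 + Z) = (-113387 - 439164)/(180400 + 252762) = -552551/433162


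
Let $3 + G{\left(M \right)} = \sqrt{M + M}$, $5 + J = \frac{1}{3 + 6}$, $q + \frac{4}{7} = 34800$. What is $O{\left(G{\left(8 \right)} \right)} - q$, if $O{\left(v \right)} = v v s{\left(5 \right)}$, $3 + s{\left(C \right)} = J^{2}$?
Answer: $- \frac{19719425}{567} \approx -34779.0$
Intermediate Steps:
$q = \frac{243596}{7}$ ($q = - \frac{4}{7} + 34800 = \frac{243596}{7} \approx 34799.0$)
$J = - \frac{44}{9}$ ($J = -5 + \frac{1}{3 + 6} = -5 + \frac{1}{9} = - \frac{44}{9} \approx -4.8889$)
$s{\left(C \right)} = \frac{1693}{81}$ ($s{\left(C \right)} = -3 + \left(- \frac{44}{9}\right)^{2} = -3 + \frac{1936}{81} = \frac{1693}{81}$)
$G{\left(M \right)} = -3 + \sqrt{2} \sqrt{M}$ ($G{\left(M \right)} = -3 + \sqrt{M + M} = -3 + \sqrt{2 M} = -3 + \sqrt{2} \sqrt{M}$)
$O{\left(v \right)} = \frac{1693 v^{2}}{81}$ ($O{\left(v \right)} = v v \frac{1693}{81} = v^{2} \cdot \frac{1693}{81} = \frac{1693 v^{2}}{81}$)
$O{\left(G{\left(8 \right)} \right)} - q = \frac{1693 \left(-3 + \sqrt{2} \sqrt{8}\right)^{2}}{81} - \frac{243596}{7} = \frac{1693 \left(-3 + \sqrt{2} \cdot 2 \sqrt{2}\right)^{2}}{81} - \frac{243596}{7} = \frac{1693 \left(-3 + 4\right)^{2}}{81} - \frac{243596}{7} = \frac{1693 \cdot 1^{2}}{81} - \frac{243596}{7} = \frac{1693}{81} \cdot 1 - \frac{243596}{7} = \frac{1693}{81} - \frac{243596}{7} = - \frac{19719425}{567}$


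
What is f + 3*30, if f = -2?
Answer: 88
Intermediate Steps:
f + 3*30 = -2 + 3*30 = -2 + 90 = 88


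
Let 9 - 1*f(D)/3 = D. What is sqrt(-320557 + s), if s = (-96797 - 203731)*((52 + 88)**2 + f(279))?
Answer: I*sqrt(5647241677) ≈ 75148.0*I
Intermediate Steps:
f(D) = 27 - 3*D
s = -5646921120 (s = (-96797 - 203731)*((52 + 88)**2 + (27 - 3*279)) = -300528*(140**2 + (27 - 837)) = -300528*(19600 - 810) = -300528*18790 = -5646921120)
sqrt(-320557 + s) = sqrt(-320557 - 5646921120) = sqrt(-5647241677) = I*sqrt(5647241677)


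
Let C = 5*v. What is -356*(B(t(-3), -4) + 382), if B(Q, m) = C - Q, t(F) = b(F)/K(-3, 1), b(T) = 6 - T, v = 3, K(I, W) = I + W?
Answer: -142934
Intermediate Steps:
C = 15 (C = 5*3 = 15)
t(F) = -3 + F/2 (t(F) = (6 - F)/(-3 + 1) = (6 - F)/(-2) = (6 - F)*(-1/2) = -3 + F/2)
B(Q, m) = 15 - Q
-356*(B(t(-3), -4) + 382) = -356*((15 - (-3 + (1/2)*(-3))) + 382) = -356*((15 - (-3 - 3/2)) + 382) = -356*((15 - 1*(-9/2)) + 382) = -356*((15 + 9/2) + 382) = -356*(39/2 + 382) = -356*803/2 = -142934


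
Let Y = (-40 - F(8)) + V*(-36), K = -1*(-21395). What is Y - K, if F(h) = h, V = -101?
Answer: -17807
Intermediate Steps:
K = 21395
Y = 3588 (Y = (-40 - 1*8) - 101*(-36) = (-40 - 8) + 3636 = -48 + 3636 = 3588)
Y - K = 3588 - 1*21395 = 3588 - 21395 = -17807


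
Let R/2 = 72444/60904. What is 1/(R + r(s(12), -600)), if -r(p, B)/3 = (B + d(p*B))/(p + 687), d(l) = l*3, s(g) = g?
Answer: 1773829/173228463 ≈ 0.010240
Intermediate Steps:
d(l) = 3*l
R = 18111/7613 (R = 2*(72444/60904) = 2*(72444*(1/60904)) = 2*(18111/15226) = 18111/7613 ≈ 2.3790)
r(p, B) = -3*(B + 3*B*p)/(687 + p) (r(p, B) = -3*(B + 3*(p*B))/(p + 687) = -3*(B + 3*(B*p))/(687 + p) = -3*(B + 3*B*p)/(687 + p))
1/(R + r(s(12), -600)) = 1/(18111/7613 + 3*(-600)*(-1 - 3*12)/(687 + 12)) = 1/(18111/7613 + 3*(-600)*(-1 - 36)/699) = 1/(18111/7613 + 3*(-600)*(1/699)*(-37)) = 1/(18111/7613 + 22200/233) = 1/(173228463/1773829) = 1773829/173228463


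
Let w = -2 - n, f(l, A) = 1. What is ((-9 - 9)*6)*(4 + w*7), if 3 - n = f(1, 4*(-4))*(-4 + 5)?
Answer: 2592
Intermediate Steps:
n = 2 (n = 3 - (-4 + 5) = 3 - 1 = 2)
w = -4 (w = -2 - 1*2 = -2 - 2 = -4)
((-9 - 9)*6)*(4 + w*7) = ((-9 - 9)*6)*(4 - 4*7) = (-18*6)*(4 - 28) = -108*(-24) = 2592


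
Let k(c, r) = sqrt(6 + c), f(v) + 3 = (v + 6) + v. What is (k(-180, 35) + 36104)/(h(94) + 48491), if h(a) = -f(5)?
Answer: 18052/24239 + I*sqrt(174)/48478 ≈ 0.74475 + 0.0002721*I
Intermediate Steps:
f(v) = 3 + 2*v (f(v) = -3 + ((v + 6) + v) = -3 + ((6 + v) + v) = -3 + (6 + 2*v) = 3 + 2*v)
h(a) = -13 (h(a) = -(3 + 2*5) = -(3 + 10) = -1*13 = -13)
(k(-180, 35) + 36104)/(h(94) + 48491) = (sqrt(6 - 180) + 36104)/(-13 + 48491) = (sqrt(-174) + 36104)/48478 = (I*sqrt(174) + 36104)*(1/48478) = (36104 + I*sqrt(174))*(1/48478) = 18052/24239 + I*sqrt(174)/48478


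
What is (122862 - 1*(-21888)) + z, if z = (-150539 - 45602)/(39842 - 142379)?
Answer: 14842426891/102537 ≈ 1.4475e+5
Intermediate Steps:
z = 196141/102537 (z = -196141/(-102537) = -196141*(-1/102537) = 196141/102537 ≈ 1.9129)
(122862 - 1*(-21888)) + z = (122862 - 1*(-21888)) + 196141/102537 = (122862 + 21888) + 196141/102537 = 144750 + 196141/102537 = 14842426891/102537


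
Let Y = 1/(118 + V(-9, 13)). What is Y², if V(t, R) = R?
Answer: 1/17161 ≈ 5.8272e-5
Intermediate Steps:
Y = 1/131 (Y = 1/(118 + 13) = 1/131 ≈ 0.0076336)
Y² = (1/131)² = 1/17161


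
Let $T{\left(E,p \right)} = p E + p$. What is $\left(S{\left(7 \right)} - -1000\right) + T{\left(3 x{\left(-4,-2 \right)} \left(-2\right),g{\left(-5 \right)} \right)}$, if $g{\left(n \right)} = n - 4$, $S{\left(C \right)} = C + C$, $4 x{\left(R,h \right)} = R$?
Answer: $951$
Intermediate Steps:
$x{\left(R,h \right)} = \frac{R}{4}$
$S{\left(C \right)} = 2 C$
$g{\left(n \right)} = -4 + n$
$T{\left(E,p \right)} = p + E p$ ($T{\left(E,p \right)} = E p + p = p + E p$)
$\left(S{\left(7 \right)} - -1000\right) + T{\left(3 x{\left(-4,-2 \right)} \left(-2\right),g{\left(-5 \right)} \right)} = \left(2 \cdot 7 - -1000\right) + \left(-4 - 5\right) \left(1 + 3 \cdot \frac{1}{4} \left(-4\right) \left(-2\right)\right) = \left(14 + 1000\right) - 9 \left(1 + 3 \left(-1\right) \left(-2\right)\right) = 1014 - 9 \left(1 - -6\right) = 1014 - 9 \left(1 + 6\right) = 1014 - 63 = 951$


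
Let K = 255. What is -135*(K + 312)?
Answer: -76545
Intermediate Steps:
-135*(K + 312) = -135*(255 + 312) = -135*567 = -76545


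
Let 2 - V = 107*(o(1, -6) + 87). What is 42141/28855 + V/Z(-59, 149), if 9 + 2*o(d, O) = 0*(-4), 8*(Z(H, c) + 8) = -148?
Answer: 511553078/1529315 ≈ 334.50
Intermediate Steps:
Z(H, c) = -53/2 (Z(H, c) = -8 + (⅛)*(-148) = -8 - 37/2 = -53/2)
o(d, O) = -9/2 (o(d, O) = -9/2 + (0*(-4))/2 = -9/2 + (½)*0 = -9/2 + 0 = -9/2)
V = -17651/2 (V = 2 - 107*(-9/2 + 87) = 2 - 107*165/2 = 2 - 1*17655/2 = 2 - 17655/2 = -17651/2 ≈ -8825.5)
42141/28855 + V/Z(-59, 149) = 42141/28855 - 17651/(2*(-53/2)) = 42141*(1/28855) - 17651/2*(-2/53) = 42141/28855 + 17651/53 = 511553078/1529315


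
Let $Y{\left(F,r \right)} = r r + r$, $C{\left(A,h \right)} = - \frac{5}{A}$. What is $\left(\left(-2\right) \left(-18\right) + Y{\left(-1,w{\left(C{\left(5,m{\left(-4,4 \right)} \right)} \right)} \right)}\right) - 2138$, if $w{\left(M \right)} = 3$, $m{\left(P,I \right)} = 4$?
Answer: $-2090$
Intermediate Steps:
$Y{\left(F,r \right)} = r + r^{2}$ ($Y{\left(F,r \right)} = r^{2} + r = r + r^{2}$)
$\left(\left(-2\right) \left(-18\right) + Y{\left(-1,w{\left(C{\left(5,m{\left(-4,4 \right)} \right)} \right)} \right)}\right) - 2138 = \left(\left(-2\right) \left(-18\right) + 3 \left(1 + 3\right)\right) - 2138 = \left(36 + 3 \cdot 4\right) - 2138 = \left(36 + 12\right) - 2138 = 48 - 2138 = -2090$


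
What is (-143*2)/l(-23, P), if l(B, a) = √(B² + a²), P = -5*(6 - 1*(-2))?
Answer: -286*√2129/2129 ≈ -6.1984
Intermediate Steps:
P = -40 (P = -5*(6 + 2) = -5*8 = -40)
(-143*2)/l(-23, P) = (-143*2)/(√((-23)² + (-40)²)) = -286/√(529 + 1600) = -286*√2129/2129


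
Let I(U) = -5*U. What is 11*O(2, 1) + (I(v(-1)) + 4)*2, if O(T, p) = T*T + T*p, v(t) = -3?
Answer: 104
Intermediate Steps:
O(T, p) = T² + T*p
11*O(2, 1) + (I(v(-1)) + 4)*2 = 11*(2*(2 + 1)) + (-5*(-3) + 4)*2 = 11*(2*3) + (15 + 4)*2 = 11*6 + 19*2 = 66 + 38 = 104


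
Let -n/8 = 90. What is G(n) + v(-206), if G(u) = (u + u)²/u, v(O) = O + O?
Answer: -3292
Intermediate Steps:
v(O) = 2*O
n = -720 (n = -8*90 = -720)
G(u) = 4*u (G(u) = (2*u)²/u = (4*u²)/u = 4*u)
G(n) + v(-206) = 4*(-720) + 2*(-206) = -2880 - 412 = -3292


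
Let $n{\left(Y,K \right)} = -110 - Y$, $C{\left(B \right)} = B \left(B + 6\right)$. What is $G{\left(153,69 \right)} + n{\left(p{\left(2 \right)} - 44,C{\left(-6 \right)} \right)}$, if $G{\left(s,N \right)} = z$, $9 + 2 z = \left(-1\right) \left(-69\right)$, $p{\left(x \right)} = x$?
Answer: $-38$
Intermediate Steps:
$C{\left(B \right)} = B \left(6 + B\right)$
$z = 30$ ($z = - \frac{9}{2} + \frac{\left(-1\right) \left(-69\right)}{2} = - \frac{9}{2} + \frac{1}{2} \cdot 69 = - \frac{9}{2} + \frac{69}{2} = 30$)
$G{\left(s,N \right)} = 30$
$G{\left(153,69 \right)} + n{\left(p{\left(2 \right)} - 44,C{\left(-6 \right)} \right)} = 30 - 68 = -38$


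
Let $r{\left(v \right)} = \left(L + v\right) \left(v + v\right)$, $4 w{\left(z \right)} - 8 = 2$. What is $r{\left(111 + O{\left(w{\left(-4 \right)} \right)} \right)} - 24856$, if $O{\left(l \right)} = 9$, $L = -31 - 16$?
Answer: $-7336$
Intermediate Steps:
$w{\left(z \right)} = \frac{5}{2}$ ($w{\left(z \right)} = 2 + \frac{1}{4} \cdot 2 = 2 + \frac{1}{2} = \frac{5}{2}$)
$L = -47$ ($L = -31 - 16 = -47$)
$r{\left(v \right)} = 2 v \left(-47 + v\right)$ ($r{\left(v \right)} = \left(-47 + v\right) \left(v + v\right) = \left(-47 + v\right) 2 v = 2 v \left(-47 + v\right)$)
$r{\left(111 + O{\left(w{\left(-4 \right)} \right)} \right)} - 24856 = 2 \left(111 + 9\right) \left(-47 + \left(111 + 9\right)\right) - 24856 = 2 \cdot 120 \left(-47 + 120\right) - 24856 = 2 \cdot 120 \cdot 73 - 24856 = 17520 - 24856 = -7336$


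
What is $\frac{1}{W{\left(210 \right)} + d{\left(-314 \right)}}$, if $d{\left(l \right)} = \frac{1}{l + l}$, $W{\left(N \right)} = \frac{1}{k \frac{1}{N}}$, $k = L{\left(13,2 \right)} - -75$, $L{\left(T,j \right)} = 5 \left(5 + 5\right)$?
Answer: $\frac{15700}{26351} \approx 0.5958$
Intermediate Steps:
$L{\left(T,j \right)} = 50$ ($L{\left(T,j \right)} = 5 \cdot 10 = 50$)
$k = 125$ ($k = 50 - -75 = 50 + 75 = 125$)
$W{\left(N \right)} = \frac{N}{125}$ ($W{\left(N \right)} = \frac{1}{125 \frac{1}{N}} = \frac{N}{125}$)
$d{\left(l \right)} = \frac{1}{2 l}$
$\frac{1}{W{\left(210 \right)} + d{\left(-314 \right)}} = \frac{1}{\frac{1}{125} \cdot 210 + \frac{1}{2 \left(-314\right)}} = \frac{1}{\frac{42}{25} + \frac{1}{2} \left(- \frac{1}{314}\right)} = \frac{1}{\frac{42}{25} - \frac{1}{628}} = \frac{1}{\frac{26351}{15700}} = \frac{15700}{26351}$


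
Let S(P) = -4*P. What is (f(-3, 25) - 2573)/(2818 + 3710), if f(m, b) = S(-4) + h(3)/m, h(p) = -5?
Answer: -3833/9792 ≈ -0.39144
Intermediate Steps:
f(m, b) = 16 - 5/m (f(m, b) = -4*(-4) - 5/m = 16 - 5/m)
(f(-3, 25) - 2573)/(2818 + 3710) = ((16 - 5/(-3)) - 2573)/(2818 + 3710) = ((16 - 5*(-⅓)) - 2573)/6528 = ((16 + 5/3) - 2573)*(1/6528) = (53/3 - 2573)*(1/6528) = -7666/3*1/6528 = -3833/9792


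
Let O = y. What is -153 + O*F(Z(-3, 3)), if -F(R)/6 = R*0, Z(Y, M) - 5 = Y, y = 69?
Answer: -153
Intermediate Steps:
Z(Y, M) = 5 + Y
F(R) = 0 (F(R) = -6*R*0 = -6*0 = 0)
O = 69
-153 + O*F(Z(-3, 3)) = -153 + 69*0 = -153 + 0 = -153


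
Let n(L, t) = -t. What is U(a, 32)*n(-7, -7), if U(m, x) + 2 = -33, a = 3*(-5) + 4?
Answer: -245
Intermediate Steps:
a = -11 (a = -15 + 4 = -11)
U(m, x) = -35 (U(m, x) = -2 - 33 = -35)
U(a, 32)*n(-7, -7) = -(-35)*(-7) = -35*7 = -245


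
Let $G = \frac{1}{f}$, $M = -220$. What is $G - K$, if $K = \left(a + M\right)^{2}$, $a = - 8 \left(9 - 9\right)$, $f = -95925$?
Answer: $- \frac{4642770001}{95925} \approx -48400.0$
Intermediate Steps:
$a = 0$ ($a = \left(-8\right) 0 = 0$)
$G = - \frac{1}{95925}$ ($G = \frac{1}{-95925} = - \frac{1}{95925} \approx -1.0425 \cdot 10^{-5}$)
$K = 48400$ ($K = \left(0 - 220\right)^{2} = \left(-220\right)^{2} = 48400$)
$G - K = - \frac{1}{95925} - 48400 = - \frac{4642770001}{95925}$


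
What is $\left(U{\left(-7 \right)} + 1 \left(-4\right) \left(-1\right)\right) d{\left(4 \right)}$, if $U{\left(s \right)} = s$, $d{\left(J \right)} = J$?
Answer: $-12$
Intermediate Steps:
$\left(U{\left(-7 \right)} + 1 \left(-4\right) \left(-1\right)\right) d{\left(4 \right)} = \left(-7 + 1 \left(-4\right) \left(-1\right)\right) 4 = \left(-7 - -4\right) 4 = \left(-7 + 4\right) 4 = \left(-3\right) 4 = -12$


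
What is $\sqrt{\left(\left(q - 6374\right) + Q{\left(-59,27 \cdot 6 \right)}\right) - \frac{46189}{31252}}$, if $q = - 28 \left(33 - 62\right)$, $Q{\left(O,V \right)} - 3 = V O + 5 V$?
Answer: $\frac{i \sqrt{20672946181}}{1202} \approx 119.62 i$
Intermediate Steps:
$Q{\left(O,V \right)} = 3 + 5 V + O V$ ($Q{\left(O,V \right)} = 3 + \left(V O + 5 V\right) = 3 + \left(O V + 5 V\right) = 3 + \left(5 V + O V\right) = 3 + 5 V + O V$)
$q = 812$ ($q = \left(-28\right) \left(-29\right) = 812$)
$\sqrt{\left(\left(q - 6374\right) + Q{\left(-59,27 \cdot 6 \right)}\right) - \frac{46189}{31252}} = \sqrt{\left(\left(812 - 6374\right) + \left(3 + 5 \cdot 27 \cdot 6 - 59 \cdot 27 \cdot 6\right)\right) - \frac{46189}{31252}} = \sqrt{\left(-5562 + \left(3 + 5 \cdot 162 - 9558\right)\right) - \frac{3553}{2404}} = \sqrt{\left(-5562 + \left(3 + 810 - 9558\right)\right) - \frac{3553}{2404}} = \sqrt{\left(-5562 - 8745\right) - \frac{3553}{2404}} = \sqrt{-14307 - \frac{3553}{2404}} = \sqrt{- \frac{34397581}{2404}} = \frac{i \sqrt{20672946181}}{1202}$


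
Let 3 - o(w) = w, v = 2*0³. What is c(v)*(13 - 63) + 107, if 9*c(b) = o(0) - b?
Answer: 271/3 ≈ 90.333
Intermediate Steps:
v = 0 (v = 2*0 = 0)
o(w) = 3 - w
c(b) = ⅓ - b/9 (c(b) = ((3 - 1*0) - b)/9 = ((3 + 0) - b)/9 = (3 - b)/9 = ⅓ - b/9)
c(v)*(13 - 63) + 107 = (⅓ - ⅑*0)*(13 - 63) + 107 = (⅓ + 0)*(-50) + 107 = (⅓)*(-50) + 107 = -50/3 + 107 = 271/3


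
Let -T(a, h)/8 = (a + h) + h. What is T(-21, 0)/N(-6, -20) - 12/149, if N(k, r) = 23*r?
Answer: -7638/17135 ≈ -0.44575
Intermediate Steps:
T(a, h) = -16*h - 8*a (T(a, h) = -8*((a + h) + h) = -8*(a + 2*h) = -16*h - 8*a)
T(-21, 0)/N(-6, -20) - 12/149 = (-16*0 - 8*(-21))/((23*(-20))) - 12/149 = (0 + 168)/(-460) - 12*1/149 = 168*(-1/460) - 12/149 = -42/115 - 12/149 = -7638/17135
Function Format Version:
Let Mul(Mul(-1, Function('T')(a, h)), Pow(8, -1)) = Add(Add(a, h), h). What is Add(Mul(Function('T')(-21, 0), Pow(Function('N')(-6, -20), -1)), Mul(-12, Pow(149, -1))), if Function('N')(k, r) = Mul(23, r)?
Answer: Rational(-7638, 17135) ≈ -0.44575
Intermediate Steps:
Function('T')(a, h) = Add(Mul(-16, h), Mul(-8, a)) (Function('T')(a, h) = Mul(-8, Add(Add(a, h), h)) = Mul(-8, Add(a, Mul(2, h))) = Add(Mul(-16, h), Mul(-8, a)))
Add(Mul(Function('T')(-21, 0), Pow(Function('N')(-6, -20), -1)), Mul(-12, Pow(149, -1))) = Add(Mul(Add(Mul(-16, 0), Mul(-8, -21)), Pow(Mul(23, -20), -1)), Mul(-12, Pow(149, -1))) = Add(Mul(Add(0, 168), Pow(-460, -1)), Mul(-12, Rational(1, 149))) = Add(Mul(168, Rational(-1, 460)), Rational(-12, 149)) = Add(Rational(-42, 115), Rational(-12, 149)) = Rational(-7638, 17135)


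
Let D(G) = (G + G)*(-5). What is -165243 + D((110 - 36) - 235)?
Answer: -163633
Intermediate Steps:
D(G) = -10*G (D(G) = (2*G)*(-5) = -10*G)
-165243 + D((110 - 36) - 235) = -165243 - 10*((110 - 36) - 235) = -165243 - 10*(74 - 235) = -165243 - 10*(-161) = -165243 + 1610 = -163633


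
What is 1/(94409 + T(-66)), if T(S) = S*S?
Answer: 1/98765 ≈ 1.0125e-5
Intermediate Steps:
T(S) = S²
1/(94409 + T(-66)) = 1/(94409 + (-66)²) = 1/(94409 + 4356) = 1/98765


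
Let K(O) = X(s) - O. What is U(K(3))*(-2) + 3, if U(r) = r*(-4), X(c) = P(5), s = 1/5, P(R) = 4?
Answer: 11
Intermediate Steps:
s = 1/5 ≈ 0.20000
X(c) = 4
K(O) = 4 - O
U(r) = -4*r
U(K(3))*(-2) + 3 = -4*(4 - 1*3)*(-2) + 3 = -4*(4 - 3)*(-2) + 3 = -4*1*(-2) + 3 = -4*(-2) + 3 = 8 + 3 = 11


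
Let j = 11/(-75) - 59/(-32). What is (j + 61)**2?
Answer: 22642123729/5760000 ≈ 3930.9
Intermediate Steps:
j = 4073/2400 (j = 11*(-1/75) - 59*(-1/32) = -11/75 + 59/32 = 4073/2400 ≈ 1.6971)
(j + 61)**2 = (4073/2400 + 61)**2 = (150473/2400)**2 = 22642123729/5760000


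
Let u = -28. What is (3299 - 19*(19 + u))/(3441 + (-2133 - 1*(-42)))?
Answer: 347/135 ≈ 2.5704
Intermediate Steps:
(3299 - 19*(19 + u))/(3441 + (-2133 - 1*(-42))) = (3299 - 19*(19 - 28))/(3441 + (-2133 - 1*(-42))) = (3299 - 19*(-9))/(3441 + (-2133 + 42)) = (3299 + 171)/(3441 - 2091) = 3470/1350 = 3470*(1/1350) = 347/135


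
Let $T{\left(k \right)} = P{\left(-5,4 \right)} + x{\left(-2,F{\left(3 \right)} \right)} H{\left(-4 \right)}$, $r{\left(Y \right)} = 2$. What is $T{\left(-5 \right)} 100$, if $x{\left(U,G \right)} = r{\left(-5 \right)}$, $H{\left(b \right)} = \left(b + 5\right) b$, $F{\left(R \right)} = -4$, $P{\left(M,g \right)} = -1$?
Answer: $-900$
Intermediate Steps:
$H{\left(b \right)} = b \left(5 + b\right)$ ($H{\left(b \right)} = \left(5 + b\right) b = b \left(5 + b\right)$)
$x{\left(U,G \right)} = 2$
$T{\left(k \right)} = -9$ ($T{\left(k \right)} = -1 + 2 \left(- 4 \left(5 - 4\right)\right) = -1 + 2 \left(\left(-4\right) 1\right) = -1 + 2 \left(-4\right) = -1 - 8 = -9$)
$T{\left(-5 \right)} 100 = \left(-9\right) 100 = -900$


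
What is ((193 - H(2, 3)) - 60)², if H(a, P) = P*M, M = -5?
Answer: 21904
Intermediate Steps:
H(a, P) = -5*P (H(a, P) = P*(-5) = -5*P)
((193 - H(2, 3)) - 60)² = ((193 - (-5)*3) - 60)² = ((193 - 1*(-15)) - 60)² = ((193 + 15) - 60)² = (208 - 60)² = 148² = 21904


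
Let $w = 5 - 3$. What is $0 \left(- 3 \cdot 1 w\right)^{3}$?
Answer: $0$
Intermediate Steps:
$w = 2$ ($w = 5 - 3 = 2$)
$0 \left(- 3 \cdot 1 w\right)^{3} = 0 \left(- 3 \cdot 1 \cdot 2\right)^{3} = 0 \left(\left(-3\right) 2\right)^{3} = 0 \left(-6\right)^{3} = 0 \left(-216\right) = 0$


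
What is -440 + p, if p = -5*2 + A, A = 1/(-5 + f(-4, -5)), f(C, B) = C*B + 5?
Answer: -8999/20 ≈ -449.95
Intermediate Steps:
f(C, B) = 5 + B*C (f(C, B) = B*C + 5 = 5 + B*C)
A = 1/20 (A = 1/(-5 + (5 - 5*(-4))) = 1/(-5 + (5 + 20)) = 1/(-5 + 25) = 1/20 ≈ 0.050000)
p = -199/20 (p = -5*2 + 1/20 = -10 + 1/20 = -199/20 ≈ -9.9500)
-440 + p = -440 - 199/20 = -8999/20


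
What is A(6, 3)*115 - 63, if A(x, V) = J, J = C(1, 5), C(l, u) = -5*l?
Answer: -638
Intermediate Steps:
J = -5 (J = -5*1 = -5)
A(x, V) = -5
A(6, 3)*115 - 63 = -5*115 - 63 = -575 - 63 = -638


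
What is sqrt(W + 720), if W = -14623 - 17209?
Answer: 2*I*sqrt(7778) ≈ 176.39*I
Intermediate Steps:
W = -31832
sqrt(W + 720) = sqrt(-31832 + 720) = sqrt(-31112) = 2*I*sqrt(7778)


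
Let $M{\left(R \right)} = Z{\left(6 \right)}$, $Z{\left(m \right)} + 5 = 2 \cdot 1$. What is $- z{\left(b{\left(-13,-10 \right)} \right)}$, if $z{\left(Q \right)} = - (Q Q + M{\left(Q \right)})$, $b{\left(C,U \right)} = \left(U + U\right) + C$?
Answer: $1086$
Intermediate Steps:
$Z{\left(m \right)} = -3$ ($Z{\left(m \right)} = -5 + 2 \cdot 1 = -5 + 2 = -3$)
$M{\left(R \right)} = -3$
$b{\left(C,U \right)} = C + 2 U$ ($b{\left(C,U \right)} = 2 U + C = C + 2 U$)
$z{\left(Q \right)} = 3 - Q^{2}$ ($z{\left(Q \right)} = - (Q Q - 3) = - (Q^{2} - 3) = - (-3 + Q^{2}) = 3 - Q^{2}$)
$- z{\left(b{\left(-13,-10 \right)} \right)} = - (3 - \left(-13 + 2 \left(-10\right)\right)^{2}) = - (3 - \left(-13 - 20\right)^{2}) = - (3 - \left(-33\right)^{2}) = - (3 - 1089) = \left(-1\right) \left(-1086\right) = 1086$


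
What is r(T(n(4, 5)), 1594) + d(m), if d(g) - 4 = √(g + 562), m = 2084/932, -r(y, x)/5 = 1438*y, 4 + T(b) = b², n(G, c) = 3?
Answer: -35946 + 7*√625139/233 ≈ -35922.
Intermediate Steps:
T(b) = -4 + b²
r(y, x) = -7190*y
m = 521/233 (m = 2084*(1/932) = 521/233 ≈ 2.2360)
d(g) = 4 + √(562 + g) (d(g) = 4 + √(g + 562) = 4 + √(562 + g))
r(T(n(4, 5)), 1594) + d(m) = -7190*(-4 + 3²) + (4 + √(562 + 521/233)) = -7190*(-4 + 9) + (4 + √(131467/233)) = -7190*5 + (4 + 7*√625139/233) = -35950 + (4 + 7*√625139/233) = -35946 + 7*√625139/233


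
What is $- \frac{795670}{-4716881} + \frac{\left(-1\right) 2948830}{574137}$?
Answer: $- \frac{13452456612440}{2708135906697} \approx -4.9674$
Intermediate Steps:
$- \frac{795670}{-4716881} + \frac{\left(-1\right) 2948830}{574137} = \left(-795670\right) \left(- \frac{1}{4716881}\right) - \frac{2948830}{574137} = \frac{795670}{4716881} - \frac{2948830}{574137} = - \frac{13452456612440}{2708135906697}$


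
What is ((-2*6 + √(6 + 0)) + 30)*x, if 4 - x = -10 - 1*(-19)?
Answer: -90 - 5*√6 ≈ -102.25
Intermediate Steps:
x = -5 (x = 4 - (-10 - 1*(-19)) = 4 - (-10 + 19) = 4 - 1*9 = 4 - 9 = -5)
((-2*6 + √(6 + 0)) + 30)*x = ((-2*6 + √(6 + 0)) + 30)*(-5) = ((-12 + √6) + 30)*(-5) = (18 + √6)*(-5) = -90 - 5*√6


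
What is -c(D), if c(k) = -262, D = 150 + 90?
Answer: 262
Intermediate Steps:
D = 240
-c(D) = -1*(-262) = 262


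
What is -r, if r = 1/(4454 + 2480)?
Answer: -1/6934 ≈ -0.00014422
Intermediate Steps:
r = 1/6934 ≈ 0.00014422
-r = -1*1/6934 = -1/6934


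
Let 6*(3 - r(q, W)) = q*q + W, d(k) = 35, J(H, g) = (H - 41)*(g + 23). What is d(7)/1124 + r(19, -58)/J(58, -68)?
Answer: 16033/171972 ≈ 0.093230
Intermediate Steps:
J(H, g) = (-41 + H)*(23 + g)
r(q, W) = 3 - W/6 - q²/6 (r(q, W) = 3 - (q*q + W)/6 = 3 - (q² + W)/6 = 3 - (W + q²)/6 = 3 + (-W/6 - q²/6) = 3 - W/6 - q²/6)
d(7)/1124 + r(19, -58)/J(58, -68) = 35/1124 + (3 - ⅙*(-58) - ⅙*19²)/(-943 - 41*(-68) + 23*58 + 58*(-68)) = 35*(1/1124) + (3 + 29/3 - ⅙*361)/(-943 + 2788 + 1334 - 3944) = 35/1124 + (3 + 29/3 - 361/6)/(-765) = 35/1124 - 95/2*(-1/765) = 35/1124 + 19/306 = 16033/171972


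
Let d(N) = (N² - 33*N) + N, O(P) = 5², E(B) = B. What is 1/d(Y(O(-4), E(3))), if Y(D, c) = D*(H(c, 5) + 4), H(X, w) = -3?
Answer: -1/175 ≈ -0.0057143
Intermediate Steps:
O(P) = 25
Y(D, c) = D (Y(D, c) = D*(-3 + 4) = D*1 = D)
d(N) = N² - 32*N
1/d(Y(O(-4), E(3))) = 1/(25*(-32 + 25)) = 1/(25*(-7)) = 1/(-175) = -1/175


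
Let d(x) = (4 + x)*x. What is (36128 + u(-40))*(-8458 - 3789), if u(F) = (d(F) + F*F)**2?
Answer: -113624334816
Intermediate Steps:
d(x) = x*(4 + x)
u(F) = (F**2 + F*(4 + F))**2 (u(F) = (F*(4 + F) + F*F)**2 = (F*(4 + F) + F**2)**2 = (F**2 + F*(4 + F))**2)
(36128 + u(-40))*(-8458 - 3789) = (36128 + 4*(-40)**2*(2 - 40)**2)*(-8458 - 3789) = (36128 + 4*1600*(-38)**2)*(-12247) = (36128 + 4*1600*1444)*(-12247) = (36128 + 9241600)*(-12247) = 9277728*(-12247) = -113624334816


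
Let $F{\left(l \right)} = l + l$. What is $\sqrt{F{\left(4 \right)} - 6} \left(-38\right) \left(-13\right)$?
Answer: $494 \sqrt{2} \approx 698.62$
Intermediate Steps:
$F{\left(l \right)} = 2 l$
$\sqrt{F{\left(4 \right)} - 6} \left(-38\right) \left(-13\right) = \sqrt{2 \cdot 4 - 6} \left(-38\right) \left(-13\right) = \sqrt{8 - 6} \left(-38\right) \left(-13\right) = \sqrt{2} \left(-38\right) \left(-13\right) = - 38 \sqrt{2} \left(-13\right) = 494 \sqrt{2}$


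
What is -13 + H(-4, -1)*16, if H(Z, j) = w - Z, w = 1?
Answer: 67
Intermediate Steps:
H(Z, j) = 1 - Z
-13 + H(-4, -1)*16 = -13 + (1 - 1*(-4))*16 = -13 + (1 + 4)*16 = -13 + 5*16 = -13 + 80 = 67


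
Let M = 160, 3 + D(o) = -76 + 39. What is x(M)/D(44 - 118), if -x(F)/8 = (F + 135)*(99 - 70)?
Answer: 1711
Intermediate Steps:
D(o) = -40 (D(o) = -3 + (-76 + 39) = -3 - 37 = -40)
x(F) = -31320 - 232*F (x(F) = -8*(F + 135)*(99 - 70) = -8*(135 + F)*29 = -8*(3915 + 29*F) = -31320 - 232*F)
x(M)/D(44 - 118) = (-31320 - 232*160)/(-40) = (-31320 - 37120)*(-1/40) = -68440*(-1/40) = 1711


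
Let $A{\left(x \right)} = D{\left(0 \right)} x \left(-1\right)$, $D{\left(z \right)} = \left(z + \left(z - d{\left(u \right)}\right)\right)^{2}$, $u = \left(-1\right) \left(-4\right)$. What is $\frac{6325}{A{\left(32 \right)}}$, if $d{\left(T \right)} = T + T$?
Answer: $- \frac{6325}{2048} \approx -3.0884$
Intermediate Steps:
$u = 4$
$d{\left(T \right)} = 2 T$
$D{\left(z \right)} = \left(-8 + 2 z\right)^{2}$ ($D{\left(z \right)} = \left(z + \left(z - 2 \cdot 4\right)\right)^{2} = \left(z + \left(z - 8\right)\right)^{2} = \left(z + \left(-8 + z\right)\right)^{2} = \left(-8 + 2 z\right)^{2}$)
$A{\left(x \right)} = - 64 x$ ($A{\left(x \right)} = 4 \left(-4 + 0\right)^{2} x \left(-1\right) = 4 \left(-4\right)^{2} x \left(-1\right) = 4 \cdot 16 x \left(-1\right) = 64 x \left(-1\right) = - 64 x$)
$\frac{6325}{A{\left(32 \right)}} = \frac{6325}{\left(-64\right) 32} = \frac{6325}{-2048} = 6325 \left(- \frac{1}{2048}\right) = - \frac{6325}{2048}$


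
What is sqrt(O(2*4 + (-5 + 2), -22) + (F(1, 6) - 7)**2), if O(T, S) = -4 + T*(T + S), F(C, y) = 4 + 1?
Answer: I*sqrt(85) ≈ 9.2195*I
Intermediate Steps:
F(C, y) = 5
O(T, S) = -4 + T*(S + T)
sqrt(O(2*4 + (-5 + 2), -22) + (F(1, 6) - 7)**2) = sqrt((-4 + (2*4 + (-5 + 2))**2 - 22*(2*4 + (-5 + 2))) + (5 - 7)**2) = sqrt((-4 + (8 - 3)**2 - 22*(8 - 3)) + (-2)**2) = sqrt((-4 + 5**2 - 22*5) + 4) = sqrt((-4 + 25 - 110) + 4) = sqrt(-89 + 4) = sqrt(-85) = I*sqrt(85)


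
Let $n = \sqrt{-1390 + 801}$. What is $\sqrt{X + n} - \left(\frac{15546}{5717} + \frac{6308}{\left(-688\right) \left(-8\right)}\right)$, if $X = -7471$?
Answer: $- \frac{30407005}{7866592} + \sqrt{-7471 + i \sqrt{589}} \approx -3.7249 + 86.435 i$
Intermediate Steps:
$n = i \sqrt{589}$ ($n = \sqrt{-589} = i \sqrt{589} \approx 24.269 i$)
$\sqrt{X + n} - \left(\frac{15546}{5717} + \frac{6308}{\left(-688\right) \left(-8\right)}\right) = \sqrt{-7471 + i \sqrt{589}} - \left(\frac{15546}{5717} + \frac{6308}{\left(-688\right) \left(-8\right)}\right) = \sqrt{-7471 + i \sqrt{589}} - \left(15546 \cdot \frac{1}{5717} + \frac{6308}{5504}\right) = \sqrt{-7471 + i \sqrt{589}} - \left(\frac{15546}{5717} + 6308 \cdot \frac{1}{5504}\right) = \sqrt{-7471 + i \sqrt{589}} - \left(\frac{15546}{5717} + \frac{1577}{1376}\right) = \sqrt{-7471 + i \sqrt{589}} - \frac{30407005}{7866592} = - \frac{30407005}{7866592} + \sqrt{-7471 + i \sqrt{589}}$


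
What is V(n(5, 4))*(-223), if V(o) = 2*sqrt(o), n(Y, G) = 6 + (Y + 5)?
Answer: -1784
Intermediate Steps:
n(Y, G) = 11 + Y (n(Y, G) = 6 + (5 + Y) = 11 + Y)
V(n(5, 4))*(-223) = (2*sqrt(11 + 5))*(-223) = (2*sqrt(16))*(-223) = (2*4)*(-223) = 8*(-223) = -1784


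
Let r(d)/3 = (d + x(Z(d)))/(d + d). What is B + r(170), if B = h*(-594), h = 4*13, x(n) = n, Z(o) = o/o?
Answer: -10501407/340 ≈ -30887.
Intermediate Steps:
Z(o) = 1
h = 52
r(d) = 3*(1 + d)/(2*d) (r(d) = 3*((d + 1)/(d + d)) = 3*((1 + d)/((2*d))) = 3*((1 + d)*(1/(2*d))) = 3*((1 + d)/(2*d)) = 3*(1 + d)/(2*d))
B = -30888 (B = 52*(-594) = -30888)
B + r(170) = -30888 + (3/2)*(1 + 170)/170 = -30888 + (3/2)*(1/170)*171 = -30888 + 513/340 = -10501407/340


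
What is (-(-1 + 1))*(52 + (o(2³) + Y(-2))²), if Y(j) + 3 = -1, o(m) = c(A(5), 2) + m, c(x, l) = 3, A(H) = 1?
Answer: 0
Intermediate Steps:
o(m) = 3 + m
Y(j) = -4 (Y(j) = -3 - 1 = -4)
(-(-1 + 1))*(52 + (o(2³) + Y(-2))²) = (-(-1 + 1))*(52 + ((3 + 2³) - 4)²) = (-1*0)*(52 + ((3 + 8) - 4)²) = 0*(52 + (11 - 4)²) = 0*(52 + 7²) = 0*(52 + 49) = 0*101 = 0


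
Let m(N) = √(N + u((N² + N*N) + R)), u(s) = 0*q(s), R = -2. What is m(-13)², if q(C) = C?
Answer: -13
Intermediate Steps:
u(s) = 0 (u(s) = 0*s = 0)
m(N) = √N (m(N) = √(N + 0) = √N)
m(-13)² = (√(-13))² = (I*√13)² = -13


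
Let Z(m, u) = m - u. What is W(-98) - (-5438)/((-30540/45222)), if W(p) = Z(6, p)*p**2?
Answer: 2521493617/2545 ≈ 9.9076e+5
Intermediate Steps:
W(p) = p**2*(6 - p) (W(p) = (6 - p)*p**2 = p**2*(6 - p))
W(-98) - (-5438)/((-30540/45222)) = (-98)**2*(6 - 1*(-98)) - (-5438)/((-30540/45222)) = 9604*(6 + 98) - (-5438)/((-30540*1/45222)) = 9604*104 - (-5438)/(-5090/7537) = 998816 - (-5438)*(-7537)/5090 = 998816 - 1*20493103/2545 = 998816 - 20493103/2545 = 2521493617/2545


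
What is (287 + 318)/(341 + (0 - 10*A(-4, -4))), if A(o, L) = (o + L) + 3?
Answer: 605/391 ≈ 1.5473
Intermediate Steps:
A(o, L) = 3 + L + o (A(o, L) = (L + o) + 3 = 3 + L + o)
(287 + 318)/(341 + (0 - 10*A(-4, -4))) = (287 + 318)/(341 + (0 - 10*(3 - 4 - 4))) = 605/(341 + (0 - 10*(-5))) = 605/(341 + (0 + 50)) = 605/(341 + 50) = 605/391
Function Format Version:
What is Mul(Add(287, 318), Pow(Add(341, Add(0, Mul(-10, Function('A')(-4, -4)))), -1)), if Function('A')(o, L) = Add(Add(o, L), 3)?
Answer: Rational(605, 391) ≈ 1.5473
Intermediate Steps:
Function('A')(o, L) = Add(3, L, o) (Function('A')(o, L) = Add(Add(L, o), 3) = Add(3, L, o))
Mul(Add(287, 318), Pow(Add(341, Add(0, Mul(-10, Function('A')(-4, -4)))), -1)) = Mul(Add(287, 318), Pow(Add(341, Add(0, Mul(-10, Add(3, -4, -4)))), -1)) = Mul(605, Pow(Add(341, Add(0, Mul(-10, -5))), -1)) = Mul(605, Pow(Add(341, Add(0, 50)), -1)) = Mul(605, Pow(Add(341, 50), -1)) = Mul(605, Pow(391, -1)) = Mul(605, Rational(1, 391)) = Rational(605, 391)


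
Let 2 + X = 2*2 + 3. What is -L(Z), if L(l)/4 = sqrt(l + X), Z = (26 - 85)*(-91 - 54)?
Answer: -16*sqrt(535) ≈ -370.08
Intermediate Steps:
X = 5 (X = -2 + (2*2 + 3) = -2 + (4 + 3) = -2 + 7 = 5)
Z = 8555 (Z = -59*(-145) = 8555)
L(l) = 4*sqrt(5 + l) (L(l) = 4*sqrt(l + 5) = 4*sqrt(5 + l))
-L(Z) = -4*sqrt(5 + 8555) = -4*sqrt(8560) = -4*4*sqrt(535) = -16*sqrt(535)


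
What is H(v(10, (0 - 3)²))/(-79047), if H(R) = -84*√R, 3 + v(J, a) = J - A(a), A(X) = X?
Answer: 28*I*√2/26349 ≈ 0.0015028*I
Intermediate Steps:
v(J, a) = -3 + J - a (v(J, a) = -3 + (J - a) = -3 + J - a)
H(v(10, (0 - 3)²))/(-79047) = -84*√(-3 + 10 - (0 - 3)²)/(-79047) = -84*√(-3 + 10 - 1*(-3)²)*(-1/79047) = -84*√(-3 + 10 - 1*9)*(-1/79047) = -84*√(-3 + 10 - 9)*(-1/79047) = -84*I*√2*(-1/79047) = 28*I*√2/26349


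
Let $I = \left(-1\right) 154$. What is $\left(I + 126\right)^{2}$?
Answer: $784$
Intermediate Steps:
$I = -154$
$\left(I + 126\right)^{2} = \left(-154 + 126\right)^{2} = \left(-28\right)^{2} = 784$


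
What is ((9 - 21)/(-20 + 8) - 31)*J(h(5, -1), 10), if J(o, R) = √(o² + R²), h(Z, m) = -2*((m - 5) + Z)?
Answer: -60*√26 ≈ -305.94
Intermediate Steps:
h(Z, m) = 10 - 2*Z - 2*m (h(Z, m) = -2*((-5 + m) + Z) = -2*(-5 + Z + m) = 10 - 2*Z - 2*m)
J(o, R) = √(R² + o²)
((9 - 21)/(-20 + 8) - 31)*J(h(5, -1), 10) = ((9 - 21)/(-20 + 8) - 31)*√(10² + (10 - 2*5 - 2*(-1))²) = (-12/(-12) - 31)*√(100 + (10 - 10 + 2)²) = (-12*(-1/12) - 31)*√(100 + 2²) = (1 - 31)*√(100 + 4) = -60*√26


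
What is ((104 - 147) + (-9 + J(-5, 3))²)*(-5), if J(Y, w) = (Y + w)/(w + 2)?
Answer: -1134/5 ≈ -226.80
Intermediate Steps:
J(Y, w) = (Y + w)/(2 + w)
((104 - 147) + (-9 + J(-5, 3))²)*(-5) = ((104 - 147) + (-9 + (-5 + 3)/(2 + 3))²)*(-5) = (-43 + (-9 - 2/5)²)*(-5) = (-43 + (-9 + (⅕)*(-2))²)*(-5) = (-43 + (-9 - ⅖)²)*(-5) = (-43 + (-47/5)²)*(-5) = (-43 + 2209/25)*(-5) = (1134/25)*(-5) = -1134/5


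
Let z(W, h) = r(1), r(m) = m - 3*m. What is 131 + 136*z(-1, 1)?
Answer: -141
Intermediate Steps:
r(m) = -2*m
z(W, h) = -2 (z(W, h) = -2*1 = -2)
131 + 136*z(-1, 1) = 131 + 136*(-2) = 131 - 272 = -141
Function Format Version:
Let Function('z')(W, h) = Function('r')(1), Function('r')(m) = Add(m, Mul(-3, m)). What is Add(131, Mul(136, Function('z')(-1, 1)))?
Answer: -141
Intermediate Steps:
Function('r')(m) = Mul(-2, m)
Function('z')(W, h) = -2 (Function('z')(W, h) = Mul(-2, 1) = -2)
Add(131, Mul(136, Function('z')(-1, 1))) = Add(131, Mul(136, -2)) = Add(131, -272) = -141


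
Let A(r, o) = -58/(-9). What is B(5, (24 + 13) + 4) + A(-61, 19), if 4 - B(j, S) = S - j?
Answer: -230/9 ≈ -25.556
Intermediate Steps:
B(j, S) = 4 + j - S (B(j, S) = 4 - (S - j) = 4 + (j - S) = 4 + j - S)
A(r, o) = 58/9 (A(r, o) = -58*(-⅑) = 58/9)
B(5, (24 + 13) + 4) + A(-61, 19) = (4 + 5 - ((24 + 13) + 4)) + 58/9 = (4 + 5 - (37 + 4)) + 58/9 = (4 + 5 - 1*41) + 58/9 = (4 + 5 - 41) + 58/9 = -32 + 58/9 = -230/9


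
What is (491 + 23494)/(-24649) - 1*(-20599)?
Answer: 507720766/24649 ≈ 20598.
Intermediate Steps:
(491 + 23494)/(-24649) - 1*(-20599) = 23985*(-1/24649) + 20599 = -23985/24649 + 20599 = 507720766/24649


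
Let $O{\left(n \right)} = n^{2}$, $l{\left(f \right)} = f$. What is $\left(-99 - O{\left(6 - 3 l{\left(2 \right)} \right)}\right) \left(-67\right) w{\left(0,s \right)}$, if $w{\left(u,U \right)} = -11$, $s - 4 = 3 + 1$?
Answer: $-72963$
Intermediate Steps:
$s = 8$ ($s = 4 + \left(3 + 1\right) = 4 + 4 = 8$)
$\left(-99 - O{\left(6 - 3 l{\left(2 \right)} \right)}\right) \left(-67\right) w{\left(0,s \right)} = \left(-99 - \left(6 - 6\right)^{2}\right) \left(-67\right) \left(-11\right) = \left(-99 - 0^{2}\right) \left(-67\right) \left(-11\right) = \left(-99 - 0\right) \left(-67\right) \left(-11\right) = \left(-99 + 0\right) \left(-67\right) \left(-11\right) = \left(-99\right) \left(-67\right) \left(-11\right) = 6633 \left(-11\right) = -72963$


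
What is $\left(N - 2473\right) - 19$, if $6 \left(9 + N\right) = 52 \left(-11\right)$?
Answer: $- \frac{7789}{3} \approx -2596.3$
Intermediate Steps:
$N = - \frac{313}{3}$ ($N = -9 + \frac{52 \left(-11\right)}{6} = -9 + \frac{1}{6} \left(-572\right) = -9 - \frac{286}{3} = - \frac{313}{3} \approx -104.33$)
$\left(N - 2473\right) - 19 = \left(- \frac{313}{3} - 2473\right) - 19 = - \frac{7732}{3} - 19 = - \frac{7789}{3}$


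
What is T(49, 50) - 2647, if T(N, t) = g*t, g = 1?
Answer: -2597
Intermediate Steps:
T(N, t) = t (T(N, t) = 1*t = t)
T(49, 50) - 2647 = 50 - 2647 = -2597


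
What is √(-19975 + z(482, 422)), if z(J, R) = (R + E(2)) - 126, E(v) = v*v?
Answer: 5*I*√787 ≈ 140.27*I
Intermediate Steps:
E(v) = v²
z(J, R) = -122 + R (z(J, R) = (R + 2²) - 126 = (R + 4) - 126 = (4 + R) - 126 = -122 + R)
√(-19975 + z(482, 422)) = √(-19975 + (-122 + 422)) = √(-19975 + 300) = √(-19675) = 5*I*√787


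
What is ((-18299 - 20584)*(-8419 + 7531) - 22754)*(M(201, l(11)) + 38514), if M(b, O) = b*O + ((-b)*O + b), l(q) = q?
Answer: 1335874625250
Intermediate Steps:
M(b, O) = b (M(b, O) = O*b + (-O*b + b) = O*b + (b - O*b) = b)
((-18299 - 20584)*(-8419 + 7531) - 22754)*(M(201, l(11)) + 38514) = ((-18299 - 20584)*(-8419 + 7531) - 22754)*(201 + 38514) = (-38883*(-888) - 22754)*38715 = (34528104 - 22754)*38715 = 34505350*38715 = 1335874625250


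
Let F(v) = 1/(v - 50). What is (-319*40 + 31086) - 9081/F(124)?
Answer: -653668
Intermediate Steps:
F(v) = 1/(-50 + v)
(-319*40 + 31086) - 9081/F(124) = (-319*40 + 31086) - 9081/(1/(-50 + 124)) = (-12760 + 31086) - 9081/(1/74) = 18326 - 9081/1/74 = 18326 - 9081*74 = 18326 - 671994 = -653668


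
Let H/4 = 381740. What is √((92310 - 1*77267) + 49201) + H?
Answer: 1526960 + 2*√16061 ≈ 1.5272e+6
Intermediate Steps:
H = 1526960 (H = 4*381740 = 1526960)
√((92310 - 1*77267) + 49201) + H = √((92310 - 1*77267) + 49201) + 1526960 = √((92310 - 77267) + 49201) + 1526960 = √(15043 + 49201) + 1526960 = √64244 + 1526960 = 2*√16061 + 1526960 = 1526960 + 2*√16061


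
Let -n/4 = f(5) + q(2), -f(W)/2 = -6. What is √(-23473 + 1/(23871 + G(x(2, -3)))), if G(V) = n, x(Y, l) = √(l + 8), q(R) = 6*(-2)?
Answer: I*√13375493774322/23871 ≈ 153.21*I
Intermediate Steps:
q(R) = -12
f(W) = 12 (f(W) = -2*(-6) = 12)
x(Y, l) = √(8 + l)
n = 0 (n = -4*(12 - 12) = -4*0 = 0)
G(V) = 0
√(-23473 + 1/(23871 + G(x(2, -3)))) = √(-23473 + 1/(23871 + 0)) = √(-23473 + 1/23871) = √(-560323982/23871) = I*√13375493774322/23871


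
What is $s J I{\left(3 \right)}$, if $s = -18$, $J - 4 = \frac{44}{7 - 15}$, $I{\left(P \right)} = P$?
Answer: $81$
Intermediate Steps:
$J = - \frac{3}{2}$ ($J = 4 + \frac{44}{7 - 15} = 4 + \frac{44}{-8} = 4 + 44 \left(- \frac{1}{8}\right) = 4 - \frac{11}{2} = - \frac{3}{2} \approx -1.5$)
$s J I{\left(3 \right)} = \left(-18\right) \left(- \frac{3}{2}\right) 3 = 27 \cdot 3 = 81$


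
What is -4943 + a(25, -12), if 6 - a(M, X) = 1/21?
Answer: -103678/21 ≈ -4937.0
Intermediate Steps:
a(M, X) = 125/21 (a(M, X) = 6 - 1/21 = 125/21)
-4943 + a(25, -12) = -4943 + 125/21 = -103678/21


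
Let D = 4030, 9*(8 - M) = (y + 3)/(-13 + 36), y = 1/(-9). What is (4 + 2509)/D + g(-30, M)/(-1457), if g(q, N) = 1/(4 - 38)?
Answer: 1003976/1609985 ≈ 0.62359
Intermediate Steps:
y = -1/9 ≈ -0.11111
M = 14878/1863 (M = 8 - (-1/9 + 3)/(9*(-13 + 36)) = 8 - 26/(81*23) = 8 - 1/9*26/207 = 8 - 26/1863 = 14878/1863 ≈ 7.9860)
g(q, N) = -1/34 (g(q, N) = 1/(-34) = -1/34)
(4 + 2509)/D + g(-30, M)/(-1457) = (4 + 2509)/4030 - 1/34/(-1457) = 2513*(1/4030) - 1/34*(-1/1457) = 2513/4030 + 1/49538 = 1003976/1609985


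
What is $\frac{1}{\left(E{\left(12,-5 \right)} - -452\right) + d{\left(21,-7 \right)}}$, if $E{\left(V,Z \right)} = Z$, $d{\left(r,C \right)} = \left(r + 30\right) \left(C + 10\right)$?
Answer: $\frac{1}{600} \approx 0.0016667$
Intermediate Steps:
$d{\left(r,C \right)} = \left(10 + C\right) \left(30 + r\right)$ ($d{\left(r,C \right)} = \left(30 + r\right) \left(10 + C\right) = \left(10 + C\right) \left(30 + r\right)$)
$\frac{1}{\left(E{\left(12,-5 \right)} - -452\right) + d{\left(21,-7 \right)}} = \frac{1}{\left(-5 - -452\right) + \left(300 + 10 \cdot 21 + 30 \left(-7\right) - 147\right)} = \frac{1}{\left(-5 + 452\right) + \left(300 + 210 - 210 - 147\right)} = \frac{1}{447 + 153} = \frac{1}{600}$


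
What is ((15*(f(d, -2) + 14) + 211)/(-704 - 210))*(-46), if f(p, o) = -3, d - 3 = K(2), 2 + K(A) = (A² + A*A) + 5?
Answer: 8648/457 ≈ 18.923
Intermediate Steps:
K(A) = 3 + 2*A² (K(A) = -2 + ((A² + A*A) + 5) = -2 + ((A² + A²) + 5) = -2 + (2*A² + 5) = -2 + (5 + 2*A²) = 3 + 2*A²)
d = 14 (d = 3 + (3 + 2*2²) = 3 + (3 + 2*4) = 3 + (3 + 8) = 3 + 11 = 14)
((15*(f(d, -2) + 14) + 211)/(-704 - 210))*(-46) = ((15*(-3 + 14) + 211)/(-704 - 210))*(-46) = ((15*11 + 211)/(-914))*(-46) = ((165 + 211)*(-1/914))*(-46) = (376*(-1/914))*(-46) = -188/457*(-46) = 8648/457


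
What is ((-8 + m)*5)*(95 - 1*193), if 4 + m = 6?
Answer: 2940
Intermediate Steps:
m = 2 (m = -4 + 6 = 2)
((-8 + m)*5)*(95 - 1*193) = ((-8 + 2)*5)*(95 - 1*193) = (-6*5)*(95 - 193) = -30*(-98) = 2940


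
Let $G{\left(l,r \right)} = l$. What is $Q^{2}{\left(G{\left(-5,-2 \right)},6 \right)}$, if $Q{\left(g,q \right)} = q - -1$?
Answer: $49$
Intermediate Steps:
$Q{\left(g,q \right)} = 1 + q$ ($Q{\left(g,q \right)} = q + 1 = 1 + q$)
$Q^{2}{\left(G{\left(-5,-2 \right)},6 \right)} = \left(1 + 6\right)^{2} = 7^{2} = 49$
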